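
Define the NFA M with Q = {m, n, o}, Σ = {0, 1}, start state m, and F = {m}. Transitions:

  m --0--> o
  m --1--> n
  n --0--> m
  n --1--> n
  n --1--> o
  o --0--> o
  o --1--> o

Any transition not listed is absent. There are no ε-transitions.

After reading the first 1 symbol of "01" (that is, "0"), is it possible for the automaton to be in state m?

No

Start in {m}.
Read '0': {m} → {o}.
State m is not in {o}.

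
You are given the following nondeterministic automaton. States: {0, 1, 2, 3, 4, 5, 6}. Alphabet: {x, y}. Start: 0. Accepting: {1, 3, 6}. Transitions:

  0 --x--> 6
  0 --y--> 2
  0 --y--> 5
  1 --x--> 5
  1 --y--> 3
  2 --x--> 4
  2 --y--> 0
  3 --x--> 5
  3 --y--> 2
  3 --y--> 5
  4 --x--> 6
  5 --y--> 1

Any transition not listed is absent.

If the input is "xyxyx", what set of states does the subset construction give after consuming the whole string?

Start in {0}.
Read 'x': {0} → {6}.
Read 'y': {6} → ∅.
The set is empty and remains empty for the remaining 3 symbols.

∅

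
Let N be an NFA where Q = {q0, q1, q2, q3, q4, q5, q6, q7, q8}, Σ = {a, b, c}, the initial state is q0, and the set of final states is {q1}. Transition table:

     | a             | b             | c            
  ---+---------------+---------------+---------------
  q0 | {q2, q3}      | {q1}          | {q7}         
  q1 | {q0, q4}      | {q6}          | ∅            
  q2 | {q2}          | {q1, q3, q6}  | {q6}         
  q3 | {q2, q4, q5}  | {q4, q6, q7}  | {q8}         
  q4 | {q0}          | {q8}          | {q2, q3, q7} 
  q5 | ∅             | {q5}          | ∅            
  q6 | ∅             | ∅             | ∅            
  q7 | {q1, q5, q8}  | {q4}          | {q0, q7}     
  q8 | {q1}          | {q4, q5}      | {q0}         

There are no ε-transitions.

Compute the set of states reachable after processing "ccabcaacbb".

Start in {q0}.
Read 'c': {q0} → {q7}.
Read 'c': {q7} → {q0, q7}.
Read 'a': {q0, q7} → {q1, q2, q3, q5, q8}.
Read 'b': {q1, q2, q3, q5, q8} → {q1, q3, q4, q5, q6, q7}.
Read 'c': {q1, q3, q4, q5, q6, q7} → {q0, q2, q3, q7, q8}.
Read 'a': {q0, q2, q3, q7, q8} → {q1, q2, q3, q4, q5, q8}.
Read 'a': {q1, q2, q3, q4, q5, q8} → {q0, q1, q2, q4, q5}.
Read 'c': {q0, q1, q2, q4, q5} → {q2, q3, q6, q7}.
Read 'b': {q2, q3, q6, q7} → {q1, q3, q4, q6, q7}.
Read 'b': {q1, q3, q4, q6, q7} → {q4, q6, q7, q8}.

{q4, q6, q7, q8}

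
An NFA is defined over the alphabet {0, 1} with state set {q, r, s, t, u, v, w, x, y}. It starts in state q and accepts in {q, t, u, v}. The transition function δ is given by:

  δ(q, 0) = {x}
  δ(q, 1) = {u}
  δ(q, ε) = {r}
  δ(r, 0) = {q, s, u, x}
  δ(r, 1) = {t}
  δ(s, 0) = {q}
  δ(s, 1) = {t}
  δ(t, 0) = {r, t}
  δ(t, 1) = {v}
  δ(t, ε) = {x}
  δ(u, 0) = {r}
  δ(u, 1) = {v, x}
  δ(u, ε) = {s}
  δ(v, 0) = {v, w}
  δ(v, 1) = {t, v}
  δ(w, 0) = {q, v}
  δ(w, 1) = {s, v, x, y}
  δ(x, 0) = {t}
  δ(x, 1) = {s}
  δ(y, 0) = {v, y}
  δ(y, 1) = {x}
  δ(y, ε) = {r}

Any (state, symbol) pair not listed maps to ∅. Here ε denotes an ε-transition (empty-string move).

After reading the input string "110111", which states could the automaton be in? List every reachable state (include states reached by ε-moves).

{s, t, v, x}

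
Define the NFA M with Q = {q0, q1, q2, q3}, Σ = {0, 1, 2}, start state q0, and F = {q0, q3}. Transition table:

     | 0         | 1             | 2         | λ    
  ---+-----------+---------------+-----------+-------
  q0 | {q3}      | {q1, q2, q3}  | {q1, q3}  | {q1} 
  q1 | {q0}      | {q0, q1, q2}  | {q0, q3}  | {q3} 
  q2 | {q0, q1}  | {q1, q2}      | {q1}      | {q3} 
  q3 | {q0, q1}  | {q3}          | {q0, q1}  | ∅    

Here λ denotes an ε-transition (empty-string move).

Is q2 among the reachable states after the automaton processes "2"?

Start: ε-closure({q0}) = {q0, q1, q3}.
Read '2': q0→{q1, q3}, q1→{q0, q3}, q3→{q0, q1}; now {q0, q1, q3}.
State q2 is not in {q0, q1, q3}.

No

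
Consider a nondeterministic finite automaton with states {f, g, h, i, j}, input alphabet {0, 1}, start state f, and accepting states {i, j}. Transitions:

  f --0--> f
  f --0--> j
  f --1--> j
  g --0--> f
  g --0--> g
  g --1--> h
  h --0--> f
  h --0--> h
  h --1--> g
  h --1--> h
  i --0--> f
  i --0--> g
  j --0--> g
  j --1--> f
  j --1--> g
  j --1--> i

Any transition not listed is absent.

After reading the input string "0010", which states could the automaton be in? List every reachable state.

Start in {f}.
Read '0': f→{f, j}; now {f, j}.
Read '0': f→{f, j}, j→{g}; now {f, g, j}.
Read '1': f→{j}, g→{h}, j→{f, g, i}; now {f, g, h, i, j}.
Read '0': f→{f, j}, g→{f, g}, h→{f, h}, i→{f, g}, j→{g}; now {f, g, h, j}.

{f, g, h, j}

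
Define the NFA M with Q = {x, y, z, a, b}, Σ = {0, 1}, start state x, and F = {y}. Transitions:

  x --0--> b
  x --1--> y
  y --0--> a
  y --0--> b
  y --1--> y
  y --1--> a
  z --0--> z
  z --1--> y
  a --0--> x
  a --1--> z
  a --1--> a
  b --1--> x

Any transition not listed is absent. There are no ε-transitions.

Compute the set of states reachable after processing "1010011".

Start in {x}.
Read '1': x→{y}; now {y}.
Read '0': y→{a, b}; now {a, b}.
Read '1': a→{z, a}, b→{x}; now {x, z, a}.
Read '0': x→{b}, z→{z}, a→{x}; now {x, z, b}.
Read '0': x→{b}, z→{z}, b→∅; now {z, b}.
Read '1': z→{y}, b→{x}; now {x, y}.
Read '1': x→{y}, y→{y, a}; now {y, a}.

{y, a}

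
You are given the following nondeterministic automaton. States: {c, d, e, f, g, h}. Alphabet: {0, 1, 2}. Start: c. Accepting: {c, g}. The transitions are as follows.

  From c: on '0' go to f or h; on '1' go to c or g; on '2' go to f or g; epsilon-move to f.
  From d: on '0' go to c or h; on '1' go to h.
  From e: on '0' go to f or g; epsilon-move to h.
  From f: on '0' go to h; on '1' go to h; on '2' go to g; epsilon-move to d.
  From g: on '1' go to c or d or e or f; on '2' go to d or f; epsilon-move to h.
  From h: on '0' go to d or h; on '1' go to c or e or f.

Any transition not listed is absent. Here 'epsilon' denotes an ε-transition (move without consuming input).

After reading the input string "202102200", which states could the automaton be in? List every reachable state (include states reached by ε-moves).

Start: ε-closure({c}) = {c, d, f}.
Read '2': {c, d, f} → {d, f, g, h}.
Read '0': {d, f, g, h} → {c, d, f, h}.
Read '2': {c, d, f, h} → {d, f, g, h}.
Read '1': {d, f, g, h} → {c, d, e, f, h}.
Read '0': {c, d, e, f, h} → {c, d, f, g, h}.
Read '2': {c, d, f, g, h} → {d, f, g, h}.
Read '2': {d, f, g, h} → {d, f, g, h}.
Read '0': {d, f, g, h} → {c, d, f, h}.
Read '0': {c, d, f, h} → {c, d, f, h}.

{c, d, f, h}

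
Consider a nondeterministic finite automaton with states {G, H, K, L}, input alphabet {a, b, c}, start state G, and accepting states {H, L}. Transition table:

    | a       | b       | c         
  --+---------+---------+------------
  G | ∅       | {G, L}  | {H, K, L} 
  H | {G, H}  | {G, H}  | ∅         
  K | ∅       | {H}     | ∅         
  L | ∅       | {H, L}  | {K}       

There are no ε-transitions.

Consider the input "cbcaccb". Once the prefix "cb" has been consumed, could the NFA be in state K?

No

Start in {G}.
Read 'c': {G} → {H, K, L}.
Read 'b': {H, K, L} → {G, H, L}.
State K is not in {G, H, L}.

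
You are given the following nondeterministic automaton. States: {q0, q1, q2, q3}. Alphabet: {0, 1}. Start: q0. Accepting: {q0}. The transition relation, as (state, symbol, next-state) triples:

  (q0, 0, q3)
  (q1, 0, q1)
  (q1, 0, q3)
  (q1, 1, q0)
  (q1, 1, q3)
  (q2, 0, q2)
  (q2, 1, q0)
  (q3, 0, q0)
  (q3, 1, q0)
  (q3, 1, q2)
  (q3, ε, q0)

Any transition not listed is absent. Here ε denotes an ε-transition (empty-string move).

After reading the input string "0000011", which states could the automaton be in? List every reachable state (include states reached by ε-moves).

{q0}

Start in {q0}.
Read '0': {q0} → {q0, q3}.
Read '0': {q0, q3} → {q0, q3}.
Read '0': {q0, q3} → {q0, q3}.
Read '0': {q0, q3} → {q0, q3}.
Read '0': {q0, q3} → {q0, q3}.
Read '1': {q0, q3} → {q0, q2}.
Read '1': {q0, q2} → {q0}.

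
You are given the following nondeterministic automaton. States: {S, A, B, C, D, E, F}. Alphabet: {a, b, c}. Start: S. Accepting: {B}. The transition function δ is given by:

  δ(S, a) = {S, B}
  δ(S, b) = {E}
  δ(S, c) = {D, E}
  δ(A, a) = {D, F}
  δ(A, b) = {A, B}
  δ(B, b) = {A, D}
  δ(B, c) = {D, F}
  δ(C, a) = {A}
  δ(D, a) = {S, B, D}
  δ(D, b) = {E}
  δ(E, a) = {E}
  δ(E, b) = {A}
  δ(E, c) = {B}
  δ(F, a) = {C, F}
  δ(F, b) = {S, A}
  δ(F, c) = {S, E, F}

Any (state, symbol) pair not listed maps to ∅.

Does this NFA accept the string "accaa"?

Yes

Start in {S}.
Read 'a': S→{S, B}; now {S, B}.
Read 'c': S→{D, E}, B→{D, F}; now {D, E, F}.
Read 'c': D→∅, E→{B}, F→{S, E, F}; now {S, B, E, F}.
Read 'a': S→{S, B}, B→∅, E→{E}, F→{C, F}; now {S, B, C, E, F}.
Read 'a': S→{S, B}, B→∅, C→{A}, E→{E}, F→{C, F}; now {S, A, B, C, E, F}.
The final set {S, A, B, C, E, F} contains the accepting state B.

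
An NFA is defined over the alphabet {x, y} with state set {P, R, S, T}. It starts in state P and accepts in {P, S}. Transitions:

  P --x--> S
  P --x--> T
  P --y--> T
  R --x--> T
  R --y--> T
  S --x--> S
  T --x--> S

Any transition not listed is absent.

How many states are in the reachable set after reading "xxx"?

1

Start in {P}.
Read 'x': {P} → {S, T}.
Read 'x': {S, T} → {S}.
Read 'x': {S} → {S}.
That set has 1 state.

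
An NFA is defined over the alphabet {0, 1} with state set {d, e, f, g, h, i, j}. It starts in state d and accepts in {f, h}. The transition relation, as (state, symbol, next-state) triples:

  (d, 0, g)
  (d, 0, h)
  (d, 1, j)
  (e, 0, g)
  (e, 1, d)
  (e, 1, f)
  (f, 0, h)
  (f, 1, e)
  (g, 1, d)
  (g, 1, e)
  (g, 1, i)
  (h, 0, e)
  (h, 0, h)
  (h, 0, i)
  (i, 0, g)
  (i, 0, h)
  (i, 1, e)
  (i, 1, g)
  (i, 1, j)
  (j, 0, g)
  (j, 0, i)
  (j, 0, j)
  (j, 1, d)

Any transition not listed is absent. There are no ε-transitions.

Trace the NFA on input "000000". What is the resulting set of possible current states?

Start in {d}.
Read '0': d→{g, h}; now {g, h}.
Read '0': g→∅, h→{e, h, i}; now {e, h, i}.
Read '0': e→{g}, h→{e, h, i}, i→{g, h}; now {e, g, h, i}.
Read '0': e→{g}, g→∅, h→{e, h, i}, i→{g, h}; now {e, g, h, i}.
Read '0': e→{g}, g→∅, h→{e, h, i}, i→{g, h}; now {e, g, h, i}.
Read '0': e→{g}, g→∅, h→{e, h, i}, i→{g, h}; now {e, g, h, i}.

{e, g, h, i}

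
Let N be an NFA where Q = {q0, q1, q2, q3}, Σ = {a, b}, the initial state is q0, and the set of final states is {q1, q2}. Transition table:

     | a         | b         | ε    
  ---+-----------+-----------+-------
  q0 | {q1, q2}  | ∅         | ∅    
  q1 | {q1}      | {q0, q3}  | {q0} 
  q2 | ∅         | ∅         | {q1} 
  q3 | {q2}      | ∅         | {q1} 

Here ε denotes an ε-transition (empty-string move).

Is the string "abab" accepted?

Yes

Start in {q0}.
Read 'a': q0→{q1, q2}; union {q1, q2}; ε-closure = {q0, q1, q2}.
Read 'b': q0→∅, q1→{q0, q3}, q2→∅; union {q0, q3}; ε-closure = {q0, q1, q3}.
Read 'a': q0→{q1, q2}, q1→{q1}, q3→{q2}; union {q1, q2}; ε-closure = {q0, q1, q2}.
Read 'b': q0→∅, q1→{q0, q3}, q2→∅; union {q0, q3}; ε-closure = {q0, q1, q3}.
The final set {q0, q1, q3} contains the accepting state q1.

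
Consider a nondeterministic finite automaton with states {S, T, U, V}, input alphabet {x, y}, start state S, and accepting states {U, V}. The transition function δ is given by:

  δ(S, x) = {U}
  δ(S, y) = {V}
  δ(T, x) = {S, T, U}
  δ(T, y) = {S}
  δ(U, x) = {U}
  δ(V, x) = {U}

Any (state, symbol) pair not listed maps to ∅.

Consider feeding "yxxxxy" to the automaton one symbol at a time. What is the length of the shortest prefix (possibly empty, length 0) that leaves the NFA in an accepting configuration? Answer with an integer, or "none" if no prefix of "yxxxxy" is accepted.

1

Start in {S}.
Read 'y': S→{V}; now {V}.
None of the earlier sets intersect F, but {V} does.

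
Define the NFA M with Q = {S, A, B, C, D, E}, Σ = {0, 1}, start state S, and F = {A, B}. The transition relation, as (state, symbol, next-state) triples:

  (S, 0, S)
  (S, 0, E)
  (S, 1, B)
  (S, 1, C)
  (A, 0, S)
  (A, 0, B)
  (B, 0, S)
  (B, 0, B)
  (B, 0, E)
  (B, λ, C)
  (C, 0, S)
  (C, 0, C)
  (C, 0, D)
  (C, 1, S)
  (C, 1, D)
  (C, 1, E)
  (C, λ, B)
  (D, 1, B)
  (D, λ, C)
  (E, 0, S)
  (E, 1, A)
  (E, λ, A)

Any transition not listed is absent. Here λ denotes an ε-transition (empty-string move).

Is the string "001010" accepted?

Start in {S}.
Read '0': S→{S, E}; union {S, E}; ε-closure = {S, A, E}.
Read '0': S→{S, E}, A→{S, B}, E→{S}; union {S, B, E}; ε-closure = {S, A, B, C, E}.
Read '1': S→{B, C}, A→∅, B→∅, C→{S, D, E}, E→{A}; now {S, A, B, C, D, E}.
Read '0': S→{S, E}, A→{S, B}, B→{S, B, E}, C→{S, C, D}, D→∅, E→{S}; union {S, B, C, D, E}; ε-closure = {S, A, B, C, D, E}.
Read '1': S→{B, C}, A→∅, B→∅, C→{S, D, E}, D→{B}, E→{A}; now {S, A, B, C, D, E}.
Read '0': S→{S, E}, A→{S, B}, B→{S, B, E}, C→{S, C, D}, D→∅, E→{S}; union {S, B, C, D, E}; ε-closure = {S, A, B, C, D, E}.
The final set {S, A, B, C, D, E} contains the accepting states A, B.

Yes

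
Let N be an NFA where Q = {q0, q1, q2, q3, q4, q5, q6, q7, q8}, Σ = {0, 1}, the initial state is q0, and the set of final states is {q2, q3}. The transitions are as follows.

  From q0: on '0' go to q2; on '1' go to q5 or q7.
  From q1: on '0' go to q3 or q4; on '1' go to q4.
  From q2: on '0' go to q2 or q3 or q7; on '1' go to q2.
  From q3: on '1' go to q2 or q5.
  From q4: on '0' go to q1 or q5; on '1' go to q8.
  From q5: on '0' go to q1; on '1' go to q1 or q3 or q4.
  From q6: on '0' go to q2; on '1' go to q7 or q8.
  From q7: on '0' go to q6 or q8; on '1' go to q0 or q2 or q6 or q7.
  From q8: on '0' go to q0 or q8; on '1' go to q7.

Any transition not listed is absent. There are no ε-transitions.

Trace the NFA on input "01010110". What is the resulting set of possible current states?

{q0, q1, q2, q3, q4, q5, q6, q7, q8}

Start in {q0}.
Read '0': q0→{q2}; now {q2}.
Read '1': q2→{q2}; now {q2}.
Read '0': q2→{q2, q3, q7}; now {q2, q3, q7}.
Read '1': q2→{q2}, q3→{q2, q5}, q7→{q0, q2, q6, q7}; now {q0, q2, q5, q6, q7}.
Read '0': q0→{q2}, q2→{q2, q3, q7}, q5→{q1}, q6→{q2}, q7→{q6, q8}; now {q1, q2, q3, q6, q7, q8}.
Read '1': q1→{q4}, q2→{q2}, q3→{q2, q5}, q6→{q7, q8}, q7→{q0, q2, q6, q7}, q8→{q7}; now {q0, q2, q4, q5, q6, q7, q8}.
Read '1': q0→{q5, q7}, q2→{q2}, q4→{q8}, q5→{q1, q3, q4}, q6→{q7, q8}, q7→{q0, q2, q6, q7}, q8→{q7}; now {q0, q1, q2, q3, q4, q5, q6, q7, q8}.
Read '0': q0→{q2}, q1→{q3, q4}, q2→{q2, q3, q7}, q3→∅, q4→{q1, q5}, q5→{q1}, q6→{q2}, q7→{q6, q8}, q8→{q0, q8}; now {q0, q1, q2, q3, q4, q5, q6, q7, q8}.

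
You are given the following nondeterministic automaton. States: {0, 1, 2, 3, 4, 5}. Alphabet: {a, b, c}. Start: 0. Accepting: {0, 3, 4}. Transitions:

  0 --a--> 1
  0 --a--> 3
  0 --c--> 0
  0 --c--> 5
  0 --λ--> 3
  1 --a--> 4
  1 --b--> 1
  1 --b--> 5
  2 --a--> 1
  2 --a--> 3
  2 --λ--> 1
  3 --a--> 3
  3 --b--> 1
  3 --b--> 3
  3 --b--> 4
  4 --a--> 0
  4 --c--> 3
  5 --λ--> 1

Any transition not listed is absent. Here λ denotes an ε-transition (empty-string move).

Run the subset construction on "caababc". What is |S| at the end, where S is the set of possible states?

Start: ε-closure({0}) = {0, 3}.
Read 'c': 0→{0, 5}, 3→∅; union {0, 5}; ε-closure = {0, 1, 3, 5}.
Read 'a': 0→{1, 3}, 1→{4}, 3→{3}, 5→∅; now {1, 3, 4}.
Read 'a': 1→{4}, 3→{3}, 4→{0}; now {0, 3, 4}.
Read 'b': 0→∅, 3→{1, 3, 4}, 4→∅; now {1, 3, 4}.
Read 'a': 1→{4}, 3→{3}, 4→{0}; now {0, 3, 4}.
Read 'b': 0→∅, 3→{1, 3, 4}, 4→∅; now {1, 3, 4}.
Read 'c': 1→∅, 3→∅, 4→{3}; now {3}.
That set has 1 state.

1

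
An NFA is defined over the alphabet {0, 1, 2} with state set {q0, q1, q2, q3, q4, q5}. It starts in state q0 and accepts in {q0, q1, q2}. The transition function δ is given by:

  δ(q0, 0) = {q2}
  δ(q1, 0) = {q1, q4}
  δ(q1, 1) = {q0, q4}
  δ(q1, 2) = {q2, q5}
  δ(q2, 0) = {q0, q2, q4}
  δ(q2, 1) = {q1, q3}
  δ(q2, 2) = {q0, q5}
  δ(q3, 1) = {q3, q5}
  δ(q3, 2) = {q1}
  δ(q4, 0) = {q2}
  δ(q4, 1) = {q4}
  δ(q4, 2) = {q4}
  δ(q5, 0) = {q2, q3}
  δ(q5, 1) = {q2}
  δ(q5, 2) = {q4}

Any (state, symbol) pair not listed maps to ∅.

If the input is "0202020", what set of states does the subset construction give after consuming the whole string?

{q0, q1, q2, q3, q4}

Start in {q0}.
Read '0': {q0} → {q2}.
Read '2': {q2} → {q0, q5}.
Read '0': {q0, q5} → {q2, q3}.
Read '2': {q2, q3} → {q0, q1, q5}.
Read '0': {q0, q1, q5} → {q1, q2, q3, q4}.
Read '2': {q1, q2, q3, q4} → {q0, q1, q2, q4, q5}.
Read '0': {q0, q1, q2, q4, q5} → {q0, q1, q2, q3, q4}.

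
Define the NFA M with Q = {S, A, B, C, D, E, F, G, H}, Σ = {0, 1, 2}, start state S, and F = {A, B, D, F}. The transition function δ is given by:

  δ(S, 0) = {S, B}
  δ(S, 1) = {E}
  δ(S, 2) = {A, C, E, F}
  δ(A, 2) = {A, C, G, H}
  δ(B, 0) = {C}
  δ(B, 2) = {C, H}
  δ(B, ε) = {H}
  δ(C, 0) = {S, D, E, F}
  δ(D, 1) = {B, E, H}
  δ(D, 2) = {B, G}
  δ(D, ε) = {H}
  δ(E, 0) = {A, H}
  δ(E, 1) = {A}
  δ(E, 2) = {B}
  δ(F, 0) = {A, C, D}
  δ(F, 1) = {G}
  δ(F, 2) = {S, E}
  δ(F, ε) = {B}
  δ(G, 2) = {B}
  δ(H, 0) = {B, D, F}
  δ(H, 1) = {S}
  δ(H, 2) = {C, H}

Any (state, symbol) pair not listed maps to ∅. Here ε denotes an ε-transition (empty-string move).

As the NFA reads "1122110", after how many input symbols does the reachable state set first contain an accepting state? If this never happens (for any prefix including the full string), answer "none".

2

Start in {S}.
Read '1': S→{E}; now {E}.
Read '1': E→{A}; now {A}.
None of the earlier sets intersect F, but {A} does.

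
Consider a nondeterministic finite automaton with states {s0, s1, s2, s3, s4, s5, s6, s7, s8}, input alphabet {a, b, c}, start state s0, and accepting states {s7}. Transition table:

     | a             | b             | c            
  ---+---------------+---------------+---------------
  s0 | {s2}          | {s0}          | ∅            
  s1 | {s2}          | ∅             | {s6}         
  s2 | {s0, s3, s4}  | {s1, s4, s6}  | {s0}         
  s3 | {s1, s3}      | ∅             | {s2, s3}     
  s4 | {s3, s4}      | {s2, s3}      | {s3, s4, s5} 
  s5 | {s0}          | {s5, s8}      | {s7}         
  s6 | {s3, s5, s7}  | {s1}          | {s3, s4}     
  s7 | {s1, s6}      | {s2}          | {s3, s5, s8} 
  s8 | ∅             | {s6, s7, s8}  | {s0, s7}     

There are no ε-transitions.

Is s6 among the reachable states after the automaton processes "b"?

Start in {s0}.
Read 'b': {s0} → {s0}.
State s6 is not in {s0}.

No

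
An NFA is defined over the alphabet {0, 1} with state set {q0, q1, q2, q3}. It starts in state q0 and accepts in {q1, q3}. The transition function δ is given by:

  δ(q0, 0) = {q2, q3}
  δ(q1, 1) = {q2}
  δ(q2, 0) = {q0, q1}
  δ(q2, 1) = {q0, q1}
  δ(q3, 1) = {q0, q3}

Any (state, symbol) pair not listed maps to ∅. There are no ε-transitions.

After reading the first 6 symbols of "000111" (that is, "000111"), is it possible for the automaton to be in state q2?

Start in {q0}.
Read '0': q0→{q2, q3}; now {q2, q3}.
Read '0': q2→{q0, q1}, q3→∅; now {q0, q1}.
Read '0': q0→{q2, q3}, q1→∅; now {q2, q3}.
Read '1': q2→{q0, q1}, q3→{q0, q3}; now {q0, q1, q3}.
Read '1': q0→∅, q1→{q2}, q3→{q0, q3}; now {q0, q2, q3}.
Read '1': q0→∅, q2→{q0, q1}, q3→{q0, q3}; now {q0, q1, q3}.
State q2 is not in {q0, q1, q3}.

No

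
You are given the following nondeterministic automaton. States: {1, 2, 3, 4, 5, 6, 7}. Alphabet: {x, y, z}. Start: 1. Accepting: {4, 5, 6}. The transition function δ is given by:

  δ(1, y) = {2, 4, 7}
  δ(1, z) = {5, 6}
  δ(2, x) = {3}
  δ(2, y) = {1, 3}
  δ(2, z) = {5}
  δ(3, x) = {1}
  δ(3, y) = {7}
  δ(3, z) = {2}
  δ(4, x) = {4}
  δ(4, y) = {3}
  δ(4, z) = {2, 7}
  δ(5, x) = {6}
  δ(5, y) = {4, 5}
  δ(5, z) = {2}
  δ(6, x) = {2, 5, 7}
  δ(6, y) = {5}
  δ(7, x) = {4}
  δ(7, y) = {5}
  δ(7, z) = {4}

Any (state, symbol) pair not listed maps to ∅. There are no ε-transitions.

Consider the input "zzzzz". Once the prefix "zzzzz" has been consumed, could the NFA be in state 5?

Start in {1}.
Read 'z': 1→{5, 6}; now {5, 6}.
Read 'z': 5→{2}, 6→∅; now {2}.
Read 'z': 2→{5}; now {5}.
Read 'z': 5→{2}; now {2}.
Read 'z': 2→{5}; now {5}.
State 5 is in {5}.

Yes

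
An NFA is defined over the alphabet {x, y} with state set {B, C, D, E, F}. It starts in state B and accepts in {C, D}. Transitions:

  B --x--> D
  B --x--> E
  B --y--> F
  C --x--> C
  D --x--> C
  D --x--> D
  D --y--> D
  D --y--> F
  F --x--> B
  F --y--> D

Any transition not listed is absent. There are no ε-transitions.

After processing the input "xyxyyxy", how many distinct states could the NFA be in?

Start in {B}.
Read 'x': {B} → {D, E}.
Read 'y': {D, E} → {D, F}.
Read 'x': {D, F} → {B, C, D}.
Read 'y': {B, C, D} → {D, F}.
Read 'y': {D, F} → {D, F}.
Read 'x': {D, F} → {B, C, D}.
Read 'y': {B, C, D} → {D, F}.
That set has 2 states.

2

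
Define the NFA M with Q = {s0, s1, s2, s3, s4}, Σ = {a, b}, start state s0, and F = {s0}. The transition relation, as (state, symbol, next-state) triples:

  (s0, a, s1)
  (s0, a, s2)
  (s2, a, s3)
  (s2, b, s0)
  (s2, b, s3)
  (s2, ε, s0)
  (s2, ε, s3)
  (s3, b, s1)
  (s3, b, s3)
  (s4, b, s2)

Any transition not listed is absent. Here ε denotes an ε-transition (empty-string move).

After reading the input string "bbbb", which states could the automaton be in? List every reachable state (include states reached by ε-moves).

∅

Start in {s0}.
Read 'b': s0→∅; now ∅.
The set is empty and remains empty for the remaining 3 symbols.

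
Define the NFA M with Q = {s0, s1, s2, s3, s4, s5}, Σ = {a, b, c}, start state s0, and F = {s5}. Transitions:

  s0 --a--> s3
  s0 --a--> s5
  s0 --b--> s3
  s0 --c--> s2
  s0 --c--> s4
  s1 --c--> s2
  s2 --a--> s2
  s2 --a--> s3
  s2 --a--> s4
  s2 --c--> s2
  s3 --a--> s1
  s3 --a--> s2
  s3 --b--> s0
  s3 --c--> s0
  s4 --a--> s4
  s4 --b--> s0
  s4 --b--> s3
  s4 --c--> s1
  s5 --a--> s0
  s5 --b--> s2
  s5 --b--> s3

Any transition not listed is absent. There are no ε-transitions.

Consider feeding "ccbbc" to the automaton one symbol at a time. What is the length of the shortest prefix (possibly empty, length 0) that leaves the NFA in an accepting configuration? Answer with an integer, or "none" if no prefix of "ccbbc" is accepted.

none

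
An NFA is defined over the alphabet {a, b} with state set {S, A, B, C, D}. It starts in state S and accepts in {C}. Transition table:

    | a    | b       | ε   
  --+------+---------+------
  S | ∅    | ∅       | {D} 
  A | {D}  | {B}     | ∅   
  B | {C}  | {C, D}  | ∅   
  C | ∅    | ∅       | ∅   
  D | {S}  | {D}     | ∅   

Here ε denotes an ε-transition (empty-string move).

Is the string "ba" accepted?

Start: ε-closure({S}) = {S, D}.
Read 'b': {S, D} → {D}.
Read 'a': {D} → {S, D}.
The final set {S, D} contains no accepting state.

No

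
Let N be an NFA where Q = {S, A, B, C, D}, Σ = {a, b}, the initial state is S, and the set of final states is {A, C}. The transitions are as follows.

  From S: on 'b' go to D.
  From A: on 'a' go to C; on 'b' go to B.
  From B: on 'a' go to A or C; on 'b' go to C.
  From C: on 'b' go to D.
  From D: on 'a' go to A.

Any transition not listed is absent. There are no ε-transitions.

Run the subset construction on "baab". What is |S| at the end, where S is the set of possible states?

1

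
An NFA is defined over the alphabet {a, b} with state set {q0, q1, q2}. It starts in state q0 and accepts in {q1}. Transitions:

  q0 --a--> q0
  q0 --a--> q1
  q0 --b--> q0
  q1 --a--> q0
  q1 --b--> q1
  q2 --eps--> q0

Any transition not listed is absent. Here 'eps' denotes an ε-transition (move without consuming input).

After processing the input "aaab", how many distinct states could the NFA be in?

2

Start in {q0}.
Read 'a': q0→{q0, q1}; now {q0, q1}.
Read 'a': q0→{q0, q1}, q1→{q0}; now {q0, q1}.
Read 'a': q0→{q0, q1}, q1→{q0}; now {q0, q1}.
Read 'b': q0→{q0}, q1→{q1}; now {q0, q1}.
That set has 2 states.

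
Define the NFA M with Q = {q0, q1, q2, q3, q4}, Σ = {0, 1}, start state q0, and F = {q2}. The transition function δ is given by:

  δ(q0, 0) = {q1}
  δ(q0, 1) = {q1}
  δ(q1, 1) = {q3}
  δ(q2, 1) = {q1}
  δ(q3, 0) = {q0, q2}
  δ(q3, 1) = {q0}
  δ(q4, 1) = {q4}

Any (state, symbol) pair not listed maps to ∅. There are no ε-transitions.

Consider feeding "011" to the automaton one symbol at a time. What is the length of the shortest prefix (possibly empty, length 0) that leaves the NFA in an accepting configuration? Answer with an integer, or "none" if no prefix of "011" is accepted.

none

Start in {q0}.
Read '0': {q0} → {q1}.
Read '1': {q1} → {q3}.
Read '1': {q3} → {q0}.
No reachable set along the way intersects F.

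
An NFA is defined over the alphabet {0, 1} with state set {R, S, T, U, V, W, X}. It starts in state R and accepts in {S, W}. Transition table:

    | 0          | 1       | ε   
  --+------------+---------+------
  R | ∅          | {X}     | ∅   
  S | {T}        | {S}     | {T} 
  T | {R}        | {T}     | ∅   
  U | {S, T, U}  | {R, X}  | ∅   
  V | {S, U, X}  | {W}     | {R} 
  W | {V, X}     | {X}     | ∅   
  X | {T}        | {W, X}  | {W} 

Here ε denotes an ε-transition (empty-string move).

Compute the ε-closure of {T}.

{T}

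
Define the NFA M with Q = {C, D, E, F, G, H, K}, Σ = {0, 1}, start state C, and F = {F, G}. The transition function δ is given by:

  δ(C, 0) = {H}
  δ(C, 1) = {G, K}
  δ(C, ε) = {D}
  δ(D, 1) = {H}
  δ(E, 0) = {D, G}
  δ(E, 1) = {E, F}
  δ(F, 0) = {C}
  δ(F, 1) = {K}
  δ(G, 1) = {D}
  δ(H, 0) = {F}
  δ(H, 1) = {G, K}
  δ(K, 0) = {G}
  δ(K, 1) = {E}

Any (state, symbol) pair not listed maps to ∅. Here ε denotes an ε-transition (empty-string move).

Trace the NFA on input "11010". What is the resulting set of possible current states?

{F}

Start: ε-closure({C}) = {C, D}.
Read '1': {C, D} → {G, H, K}.
Read '1': {G, H, K} → {D, E, G, K}.
Read '0': {D, E, G, K} → {D, G}.
Read '1': {D, G} → {D, H}.
Read '0': {D, H} → {F}.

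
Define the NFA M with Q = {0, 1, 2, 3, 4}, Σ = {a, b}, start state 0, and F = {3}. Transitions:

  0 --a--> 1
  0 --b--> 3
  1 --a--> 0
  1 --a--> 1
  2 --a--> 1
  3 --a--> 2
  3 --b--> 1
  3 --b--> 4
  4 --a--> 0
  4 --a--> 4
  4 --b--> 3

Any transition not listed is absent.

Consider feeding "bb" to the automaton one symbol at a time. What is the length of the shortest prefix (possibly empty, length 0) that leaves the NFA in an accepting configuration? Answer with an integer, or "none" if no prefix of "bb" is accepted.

1

Start in {0}.
Read 'b': 0→{3}; now {3}.
None of the earlier sets intersect F, but {3} does.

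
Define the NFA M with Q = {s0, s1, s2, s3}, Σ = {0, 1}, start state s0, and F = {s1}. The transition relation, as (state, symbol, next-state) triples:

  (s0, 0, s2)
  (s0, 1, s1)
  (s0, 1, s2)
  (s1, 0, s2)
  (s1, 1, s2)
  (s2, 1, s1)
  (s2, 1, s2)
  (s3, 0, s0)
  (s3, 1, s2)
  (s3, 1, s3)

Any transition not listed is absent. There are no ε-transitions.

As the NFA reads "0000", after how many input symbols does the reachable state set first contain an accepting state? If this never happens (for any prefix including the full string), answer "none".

none

Start in {s0}.
Read '0': {s0} → {s2}.
Read '0': {s2} → ∅.
The set is empty and remains empty for the remaining 2 symbols.
No reachable set along the way intersects F.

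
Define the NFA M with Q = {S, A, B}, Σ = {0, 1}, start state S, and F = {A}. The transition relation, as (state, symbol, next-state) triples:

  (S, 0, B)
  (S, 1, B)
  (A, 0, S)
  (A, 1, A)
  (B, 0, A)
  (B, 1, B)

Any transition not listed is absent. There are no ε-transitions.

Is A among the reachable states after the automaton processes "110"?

Yes

Start in {S}.
Read '1': S→{B}; now {B}.
Read '1': B→{B}; now {B}.
Read '0': B→{A}; now {A}.
State A is in {A}.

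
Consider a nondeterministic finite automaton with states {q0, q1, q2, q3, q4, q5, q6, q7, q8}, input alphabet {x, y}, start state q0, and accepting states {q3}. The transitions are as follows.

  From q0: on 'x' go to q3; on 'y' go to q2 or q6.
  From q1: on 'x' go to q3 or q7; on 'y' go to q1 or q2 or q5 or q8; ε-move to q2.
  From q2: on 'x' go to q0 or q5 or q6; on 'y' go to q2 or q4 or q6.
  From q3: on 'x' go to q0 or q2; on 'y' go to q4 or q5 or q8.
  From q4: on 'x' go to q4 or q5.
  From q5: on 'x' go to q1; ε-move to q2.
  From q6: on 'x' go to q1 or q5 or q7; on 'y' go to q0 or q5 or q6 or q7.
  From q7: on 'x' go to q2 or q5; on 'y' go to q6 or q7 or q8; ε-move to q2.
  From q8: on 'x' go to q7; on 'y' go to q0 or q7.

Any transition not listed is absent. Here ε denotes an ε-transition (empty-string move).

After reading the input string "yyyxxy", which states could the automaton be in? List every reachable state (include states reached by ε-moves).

{q0, q1, q2, q4, q5, q6, q7, q8}

Start in {q0}.
Read 'y': q0→{q2, q6}; now {q2, q6}.
Read 'y': q2→{q2, q4, q6}, q6→{q0, q5, q6, q7}; now {q0, q2, q4, q5, q6, q7}.
Read 'y': q0→{q2, q6}, q2→{q2, q4, q6}, q4→∅, q5→∅, q6→{q0, q5, q6, q7}, q7→{q6, q7, q8}; now {q0, q2, q4, q5, q6, q7, q8}.
Read 'x': q0→{q3}, q2→{q0, q5, q6}, q4→{q4, q5}, q5→{q1}, q6→{q1, q5, q7}, q7→{q2, q5}, q8→{q7}; now {q0, q1, q2, q3, q4, q5, q6, q7}.
Read 'x': q0→{q3}, q1→{q3, q7}, q2→{q0, q5, q6}, q3→{q0, q2}, q4→{q4, q5}, q5→{q1}, q6→{q1, q5, q7}, q7→{q2, q5}; now {q0, q1, q2, q3, q4, q5, q6, q7}.
Read 'y': q0→{q2, q6}, q1→{q1, q2, q5, q8}, q2→{q2, q4, q6}, q3→{q4, q5, q8}, q4→∅, q5→∅, q6→{q0, q5, q6, q7}, q7→{q6, q7, q8}; now {q0, q1, q2, q4, q5, q6, q7, q8}.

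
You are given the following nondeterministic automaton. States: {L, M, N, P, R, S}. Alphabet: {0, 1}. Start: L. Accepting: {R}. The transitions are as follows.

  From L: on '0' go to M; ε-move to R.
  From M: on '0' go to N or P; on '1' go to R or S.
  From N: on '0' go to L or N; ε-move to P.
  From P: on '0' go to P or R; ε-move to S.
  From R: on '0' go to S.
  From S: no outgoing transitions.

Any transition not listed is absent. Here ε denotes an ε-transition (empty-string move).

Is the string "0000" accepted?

Yes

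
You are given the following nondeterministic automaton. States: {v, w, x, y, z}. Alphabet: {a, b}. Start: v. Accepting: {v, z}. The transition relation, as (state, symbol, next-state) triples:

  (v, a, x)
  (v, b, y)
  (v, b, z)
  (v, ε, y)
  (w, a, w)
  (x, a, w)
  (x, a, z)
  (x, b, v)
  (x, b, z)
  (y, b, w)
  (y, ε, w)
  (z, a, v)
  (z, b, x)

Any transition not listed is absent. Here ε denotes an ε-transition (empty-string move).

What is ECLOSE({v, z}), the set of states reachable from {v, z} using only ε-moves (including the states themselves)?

Begin with {v, z}.
ε-move v → y; add y.
ε-move y → w; add w.

{v, w, y, z}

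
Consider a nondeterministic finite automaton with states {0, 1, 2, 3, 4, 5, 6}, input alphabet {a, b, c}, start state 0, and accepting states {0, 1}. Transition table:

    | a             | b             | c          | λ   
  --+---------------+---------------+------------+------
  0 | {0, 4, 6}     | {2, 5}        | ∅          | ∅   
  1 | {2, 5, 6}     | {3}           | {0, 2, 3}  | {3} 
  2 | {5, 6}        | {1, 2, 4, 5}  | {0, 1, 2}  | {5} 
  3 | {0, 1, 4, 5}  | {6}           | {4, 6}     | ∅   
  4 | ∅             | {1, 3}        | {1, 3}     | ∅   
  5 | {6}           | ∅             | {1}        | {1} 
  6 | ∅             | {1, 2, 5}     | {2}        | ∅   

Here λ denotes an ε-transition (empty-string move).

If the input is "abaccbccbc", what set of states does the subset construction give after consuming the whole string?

Start in {0}.
Read 'a': {0} → {0, 4, 6}.
Read 'b': {0, 4, 6} → {1, 2, 3, 5}.
Read 'a': {1, 2, 3, 5} → {0, 1, 2, 3, 4, 5, 6}.
Read 'c': {0, 1, 2, 3, 4, 5, 6} → {0, 1, 2, 3, 4, 5, 6}.
Read 'c': {0, 1, 2, 3, 4, 5, 6} → {0, 1, 2, 3, 4, 5, 6}.
Read 'b': {0, 1, 2, 3, 4, 5, 6} → {1, 2, 3, 4, 5, 6}.
Read 'c': {1, 2, 3, 4, 5, 6} → {0, 1, 2, 3, 4, 5, 6}.
Read 'c': {0, 1, 2, 3, 4, 5, 6} → {0, 1, 2, 3, 4, 5, 6}.
Read 'b': {0, 1, 2, 3, 4, 5, 6} → {1, 2, 3, 4, 5, 6}.
Read 'c': {1, 2, 3, 4, 5, 6} → {0, 1, 2, 3, 4, 5, 6}.

{0, 1, 2, 3, 4, 5, 6}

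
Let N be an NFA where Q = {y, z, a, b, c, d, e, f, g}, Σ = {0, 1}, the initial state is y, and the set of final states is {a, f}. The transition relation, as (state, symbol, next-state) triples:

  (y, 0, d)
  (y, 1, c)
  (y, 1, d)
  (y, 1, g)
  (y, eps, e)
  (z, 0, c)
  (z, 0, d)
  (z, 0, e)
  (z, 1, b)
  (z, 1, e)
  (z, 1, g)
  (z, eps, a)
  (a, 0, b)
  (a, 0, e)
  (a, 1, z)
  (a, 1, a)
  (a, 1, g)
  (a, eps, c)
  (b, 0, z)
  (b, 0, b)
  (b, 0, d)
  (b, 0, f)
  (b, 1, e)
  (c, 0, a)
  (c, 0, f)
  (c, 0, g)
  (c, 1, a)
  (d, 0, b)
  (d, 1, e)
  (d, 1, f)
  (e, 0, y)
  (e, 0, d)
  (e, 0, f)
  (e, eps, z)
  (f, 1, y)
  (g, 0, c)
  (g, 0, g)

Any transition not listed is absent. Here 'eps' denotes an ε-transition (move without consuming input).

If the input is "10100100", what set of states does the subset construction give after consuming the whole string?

{y, z, a, b, c, d, e, f, g}

Start: ε-closure({y}) = {y, z, a, c, e}.
Read '1': y→{c, d, g}, z→{b, e, g}, a→{z, a, g}, c→{a}, e→∅; now {z, a, b, c, d, e, g}.
Read '0': z→{c, d, e}, a→{b, e}, b→{z, b, d, f}, c→{a, f, g}, d→{b}, e→{y, d, f}, g→{c, g}; now {y, z, a, b, c, d, e, f, g}.
Read '1': y→{c, d, g}, z→{b, e, g}, a→{z, a, g}, b→{e}, c→{a}, d→{e, f}, e→∅, f→{y}, g→∅; now {y, z, a, b, c, d, e, f, g}.
Read '0': y→{d}, z→{c, d, e}, a→{b, e}, b→{z, b, d, f}, c→{a, f, g}, d→{b}, e→{y, d, f}, f→∅, g→{c, g}; now {y, z, a, b, c, d, e, f, g}.
Read '0': y→{d}, z→{c, d, e}, a→{b, e}, b→{z, b, d, f}, c→{a, f, g}, d→{b}, e→{y, d, f}, f→∅, g→{c, g}; now {y, z, a, b, c, d, e, f, g}.
Read '1': y→{c, d, g}, z→{b, e, g}, a→{z, a, g}, b→{e}, c→{a}, d→{e, f}, e→∅, f→{y}, g→∅; now {y, z, a, b, c, d, e, f, g}.
Read '0': y→{d}, z→{c, d, e}, a→{b, e}, b→{z, b, d, f}, c→{a, f, g}, d→{b}, e→{y, d, f}, f→∅, g→{c, g}; now {y, z, a, b, c, d, e, f, g}.
Read '0': y→{d}, z→{c, d, e}, a→{b, e}, b→{z, b, d, f}, c→{a, f, g}, d→{b}, e→{y, d, f}, f→∅, g→{c, g}; now {y, z, a, b, c, d, e, f, g}.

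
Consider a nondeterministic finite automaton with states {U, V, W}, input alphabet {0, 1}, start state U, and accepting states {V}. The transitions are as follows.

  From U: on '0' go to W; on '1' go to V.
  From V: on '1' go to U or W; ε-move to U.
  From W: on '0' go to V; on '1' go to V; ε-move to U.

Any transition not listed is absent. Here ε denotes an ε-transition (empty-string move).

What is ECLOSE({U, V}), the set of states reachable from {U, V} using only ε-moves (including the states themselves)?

{U, V}

Begin with {U, V}.
No ε-moves leave this set, so the closure equals the set itself.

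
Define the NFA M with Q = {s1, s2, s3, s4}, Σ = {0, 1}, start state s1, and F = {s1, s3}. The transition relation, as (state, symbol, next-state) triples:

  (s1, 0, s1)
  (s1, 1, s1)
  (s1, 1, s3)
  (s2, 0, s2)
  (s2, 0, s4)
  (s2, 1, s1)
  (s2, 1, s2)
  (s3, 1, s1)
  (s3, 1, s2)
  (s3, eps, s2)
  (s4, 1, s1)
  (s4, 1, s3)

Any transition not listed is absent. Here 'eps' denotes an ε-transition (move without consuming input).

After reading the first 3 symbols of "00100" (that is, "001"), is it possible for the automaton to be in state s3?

Yes

Start in {s1}.
Read '0': {s1} → {s1}.
Read '0': {s1} → {s1}.
Read '1': {s1} → {s1, s2, s3}.
State s3 is in {s1, s2, s3}.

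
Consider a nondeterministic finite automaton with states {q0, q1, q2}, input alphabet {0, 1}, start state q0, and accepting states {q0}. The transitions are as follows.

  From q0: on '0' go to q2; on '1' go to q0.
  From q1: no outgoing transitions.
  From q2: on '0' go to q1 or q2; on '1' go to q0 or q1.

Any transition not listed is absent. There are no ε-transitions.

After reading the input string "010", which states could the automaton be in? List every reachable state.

{q2}

Start in {q0}.
Read '0': q0→{q2}; now {q2}.
Read '1': q2→{q0, q1}; now {q0, q1}.
Read '0': q0→{q2}, q1→∅; now {q2}.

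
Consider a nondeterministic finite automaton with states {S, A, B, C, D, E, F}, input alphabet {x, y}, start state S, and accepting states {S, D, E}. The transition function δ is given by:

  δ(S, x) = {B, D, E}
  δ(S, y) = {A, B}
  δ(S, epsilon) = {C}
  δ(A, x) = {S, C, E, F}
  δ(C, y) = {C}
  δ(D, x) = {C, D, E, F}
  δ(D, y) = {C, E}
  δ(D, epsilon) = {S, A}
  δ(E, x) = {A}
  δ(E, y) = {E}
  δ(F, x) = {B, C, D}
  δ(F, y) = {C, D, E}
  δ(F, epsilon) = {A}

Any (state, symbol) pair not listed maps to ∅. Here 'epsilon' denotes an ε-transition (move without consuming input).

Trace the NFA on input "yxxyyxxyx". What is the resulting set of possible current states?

Start: ε-closure({S}) = {S, C}.
Read 'y': S→{A, B}, C→{C}; now {A, B, C}.
Read 'x': A→{S, C, E, F}, B→∅, C→∅; union {S, C, E, F}; ε-closure = {S, A, C, E, F}.
Read 'x': S→{B, D, E}, A→{S, C, E, F}, C→∅, E→{A}, F→{B, C, D}; now {S, A, B, C, D, E, F}.
Read 'y': S→{A, B}, A→∅, B→∅, C→{C}, D→{C, E}, E→{E}, F→{C, D, E}; union {A, B, C, D, E}; ε-closure = {S, A, B, C, D, E}.
Read 'y': S→{A, B}, A→∅, B→∅, C→{C}, D→{C, E}, E→{E}; now {A, B, C, E}.
Read 'x': A→{S, C, E, F}, B→∅, C→∅, E→{A}; now {S, A, C, E, F}.
Read 'x': S→{B, D, E}, A→{S, C, E, F}, C→∅, E→{A}, F→{B, C, D}; now {S, A, B, C, D, E, F}.
Read 'y': S→{A, B}, A→∅, B→∅, C→{C}, D→{C, E}, E→{E}, F→{C, D, E}; union {A, B, C, D, E}; ε-closure = {S, A, B, C, D, E}.
Read 'x': S→{B, D, E}, A→{S, C, E, F}, B→∅, C→∅, D→{C, D, E, F}, E→{A}; now {S, A, B, C, D, E, F}.

{S, A, B, C, D, E, F}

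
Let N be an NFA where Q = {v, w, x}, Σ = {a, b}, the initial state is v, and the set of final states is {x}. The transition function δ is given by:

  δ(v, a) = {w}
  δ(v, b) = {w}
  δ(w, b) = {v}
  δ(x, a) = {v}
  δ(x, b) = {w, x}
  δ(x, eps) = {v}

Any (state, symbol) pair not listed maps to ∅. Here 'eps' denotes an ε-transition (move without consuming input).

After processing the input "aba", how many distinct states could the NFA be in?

1

Start in {v}.
Read 'a': v→{w}; now {w}.
Read 'b': w→{v}; now {v}.
Read 'a': v→{w}; now {w}.
That set has 1 state.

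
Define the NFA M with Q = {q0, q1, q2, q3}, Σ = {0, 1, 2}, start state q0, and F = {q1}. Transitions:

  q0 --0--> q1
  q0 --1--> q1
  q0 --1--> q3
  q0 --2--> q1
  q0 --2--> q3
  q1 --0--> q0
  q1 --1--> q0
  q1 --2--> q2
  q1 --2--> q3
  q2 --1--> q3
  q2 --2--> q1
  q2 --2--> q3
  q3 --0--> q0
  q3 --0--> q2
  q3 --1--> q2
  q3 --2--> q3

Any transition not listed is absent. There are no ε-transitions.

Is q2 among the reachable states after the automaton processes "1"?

No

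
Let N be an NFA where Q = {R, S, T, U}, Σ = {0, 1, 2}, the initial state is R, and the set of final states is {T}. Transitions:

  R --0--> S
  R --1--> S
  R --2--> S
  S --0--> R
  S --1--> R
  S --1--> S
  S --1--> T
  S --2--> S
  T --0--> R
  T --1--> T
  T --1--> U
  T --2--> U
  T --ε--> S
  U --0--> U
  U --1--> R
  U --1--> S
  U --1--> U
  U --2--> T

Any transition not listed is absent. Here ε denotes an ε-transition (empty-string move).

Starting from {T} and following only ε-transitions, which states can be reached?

{S, T}

Begin with {T}.
ε-move T → S; add S.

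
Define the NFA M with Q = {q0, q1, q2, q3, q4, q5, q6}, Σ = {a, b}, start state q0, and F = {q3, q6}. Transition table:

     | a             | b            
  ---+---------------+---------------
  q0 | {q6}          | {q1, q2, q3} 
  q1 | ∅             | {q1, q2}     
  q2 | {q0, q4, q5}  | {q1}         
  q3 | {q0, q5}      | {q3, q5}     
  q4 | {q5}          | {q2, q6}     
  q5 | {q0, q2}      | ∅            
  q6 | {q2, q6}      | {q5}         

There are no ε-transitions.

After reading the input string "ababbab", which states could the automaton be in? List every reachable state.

{q1, q2, q3, q6}

Start in {q0}.
Read 'a': q0→{q6}; now {q6}.
Read 'b': q6→{q5}; now {q5}.
Read 'a': q5→{q0, q2}; now {q0, q2}.
Read 'b': q0→{q1, q2, q3}, q2→{q1}; now {q1, q2, q3}.
Read 'b': q1→{q1, q2}, q2→{q1}, q3→{q3, q5}; now {q1, q2, q3, q5}.
Read 'a': q1→∅, q2→{q0, q4, q5}, q3→{q0, q5}, q5→{q0, q2}; now {q0, q2, q4, q5}.
Read 'b': q0→{q1, q2, q3}, q2→{q1}, q4→{q2, q6}, q5→∅; now {q1, q2, q3, q6}.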